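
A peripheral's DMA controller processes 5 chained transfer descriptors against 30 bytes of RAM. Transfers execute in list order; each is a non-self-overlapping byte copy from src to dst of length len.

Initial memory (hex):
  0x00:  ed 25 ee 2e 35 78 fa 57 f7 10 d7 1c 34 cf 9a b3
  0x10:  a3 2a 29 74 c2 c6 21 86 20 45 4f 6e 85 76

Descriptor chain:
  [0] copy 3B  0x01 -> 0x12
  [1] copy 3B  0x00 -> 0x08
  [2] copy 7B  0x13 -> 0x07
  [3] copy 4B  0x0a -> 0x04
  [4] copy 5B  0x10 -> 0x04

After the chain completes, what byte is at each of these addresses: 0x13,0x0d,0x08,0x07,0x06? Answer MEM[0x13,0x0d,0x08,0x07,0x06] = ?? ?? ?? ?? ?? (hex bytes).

MEM[0x13,0x0d,0x08,0x07,0x06] = ee 45 2e ee 25

[0] 0x01->0x12 len=3 : 25 ee 2e
[1] 0x00->0x08 len=3 : ed 25 ee
[2] 0x13->0x07 len=7 : ee 2e c6 21 86 20 45
[3] 0x0a->0x04 len=4 : 21 86 20 45
[4] 0x10->0x04 len=5 : a3 2a 25 ee 2e
query mem[0x13]=0xee, mem[0x0d]=0x45, mem[0x08]=0x2e, mem[0x07]=0xee, mem[0x06]=0x25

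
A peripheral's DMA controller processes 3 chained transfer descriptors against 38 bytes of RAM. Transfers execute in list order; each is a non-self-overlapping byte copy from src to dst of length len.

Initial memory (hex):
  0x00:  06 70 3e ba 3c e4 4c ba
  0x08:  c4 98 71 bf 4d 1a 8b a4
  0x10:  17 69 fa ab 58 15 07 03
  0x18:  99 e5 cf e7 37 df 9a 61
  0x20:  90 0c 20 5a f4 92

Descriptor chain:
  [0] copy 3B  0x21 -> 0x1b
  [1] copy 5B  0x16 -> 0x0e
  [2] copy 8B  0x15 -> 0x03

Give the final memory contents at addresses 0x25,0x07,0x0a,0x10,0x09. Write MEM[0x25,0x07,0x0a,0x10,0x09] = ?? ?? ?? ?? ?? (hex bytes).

D0: mem[0x1b..0x1d] <- [0c 20 5a]
D1: mem[0x0e..0x12] <- [07 03 99 e5 cf]
D2: mem[0x03..0x0a] <- [15 07 03 99 e5 cf 0c 20]
query mem[0x25]=0x92, mem[0x07]=0xe5, mem[0x0a]=0x20, mem[0x10]=0x99, mem[0x09]=0x0c

MEM[0x25,0x07,0x0a,0x10,0x09] = 92 e5 20 99 0c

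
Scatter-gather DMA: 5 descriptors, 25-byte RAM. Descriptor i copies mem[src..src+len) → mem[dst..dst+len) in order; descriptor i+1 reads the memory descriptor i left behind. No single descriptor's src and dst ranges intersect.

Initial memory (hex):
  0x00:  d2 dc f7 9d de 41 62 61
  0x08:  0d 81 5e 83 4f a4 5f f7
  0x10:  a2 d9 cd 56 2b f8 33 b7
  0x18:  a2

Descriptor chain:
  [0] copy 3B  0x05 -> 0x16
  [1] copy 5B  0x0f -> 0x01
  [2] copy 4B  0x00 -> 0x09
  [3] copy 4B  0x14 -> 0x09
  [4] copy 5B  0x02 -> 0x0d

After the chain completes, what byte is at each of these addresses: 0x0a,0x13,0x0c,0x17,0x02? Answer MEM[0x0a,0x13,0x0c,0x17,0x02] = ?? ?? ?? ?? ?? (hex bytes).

MEM[0x0a,0x13,0x0c,0x17,0x02] = f8 56 62 62 a2

  after D0: wrote 3B at 0x16 = 416261
  after D1: wrote 5B at 0x01 = f7a2d9cd56
  after D2: wrote 4B at 0x09 = d2f7a2d9
  after D3: wrote 4B at 0x09 = 2bf84162
  after D4: wrote 5B at 0x0d = a2d9cd5662
query mem[0x0a]=0xf8, mem[0x13]=0x56, mem[0x0c]=0x62, mem[0x17]=0x62, mem[0x02]=0xa2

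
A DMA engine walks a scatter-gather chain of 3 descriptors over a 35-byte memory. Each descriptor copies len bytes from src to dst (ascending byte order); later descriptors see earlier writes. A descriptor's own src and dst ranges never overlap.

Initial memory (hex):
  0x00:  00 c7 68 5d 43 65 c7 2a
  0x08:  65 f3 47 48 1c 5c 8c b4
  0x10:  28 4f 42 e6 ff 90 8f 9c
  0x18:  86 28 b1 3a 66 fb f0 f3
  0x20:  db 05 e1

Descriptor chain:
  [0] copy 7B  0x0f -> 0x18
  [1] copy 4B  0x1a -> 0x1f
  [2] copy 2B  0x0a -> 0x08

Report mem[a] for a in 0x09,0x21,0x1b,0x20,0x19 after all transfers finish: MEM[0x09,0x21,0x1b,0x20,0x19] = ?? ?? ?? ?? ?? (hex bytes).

MEM[0x09,0x21,0x1b,0x20,0x19] = 48 e6 42 42 28

#0 dst[0x18+7] := {0xb4,0x28,0x4f,0x42,0xe6,0xff,0x90}
#1 dst[0x1f+4] := {0x4f,0x42,0xe6,0xff}
#2 dst[0x08+2] := {0x47,0x48}
query mem[0x09]=0x48, mem[0x21]=0xe6, mem[0x1b]=0x42, mem[0x20]=0x42, mem[0x19]=0x28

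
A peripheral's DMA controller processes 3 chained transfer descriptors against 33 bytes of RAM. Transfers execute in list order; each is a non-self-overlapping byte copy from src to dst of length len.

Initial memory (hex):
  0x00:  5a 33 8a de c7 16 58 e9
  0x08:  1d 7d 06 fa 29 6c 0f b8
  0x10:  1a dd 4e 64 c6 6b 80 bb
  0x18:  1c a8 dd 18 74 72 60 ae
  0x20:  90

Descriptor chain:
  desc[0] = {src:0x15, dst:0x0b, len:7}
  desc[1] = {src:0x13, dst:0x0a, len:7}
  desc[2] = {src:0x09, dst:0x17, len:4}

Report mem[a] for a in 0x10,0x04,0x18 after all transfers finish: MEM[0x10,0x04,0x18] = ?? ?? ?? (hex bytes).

  after D0: wrote 7B at 0x0b = 6b80bb1ca8dd18
  after D1: wrote 7B at 0x0a = 64c66b80bb1ca8
  after D2: wrote 4B at 0x17 = 7d64c66b
query mem[0x10]=0xa8, mem[0x04]=0xc7, mem[0x18]=0x64

MEM[0x10,0x04,0x18] = a8 c7 64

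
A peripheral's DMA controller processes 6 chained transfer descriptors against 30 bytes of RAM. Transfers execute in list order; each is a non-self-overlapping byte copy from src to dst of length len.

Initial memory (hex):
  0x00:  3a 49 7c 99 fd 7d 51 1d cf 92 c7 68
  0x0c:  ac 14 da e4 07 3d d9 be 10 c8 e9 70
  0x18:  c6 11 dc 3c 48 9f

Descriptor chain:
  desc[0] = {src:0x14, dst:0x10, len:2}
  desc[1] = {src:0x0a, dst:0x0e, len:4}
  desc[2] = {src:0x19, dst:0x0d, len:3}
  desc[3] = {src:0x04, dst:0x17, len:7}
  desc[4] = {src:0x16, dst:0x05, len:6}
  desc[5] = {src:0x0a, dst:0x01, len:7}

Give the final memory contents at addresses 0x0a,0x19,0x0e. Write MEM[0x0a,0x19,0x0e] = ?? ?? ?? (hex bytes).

[0] 0x14->0x10 len=2 : 10 c8
[1] 0x0a->0x0e len=4 : c7 68 ac 14
[2] 0x19->0x0d len=3 : 11 dc 3c
[3] 0x04->0x17 len=7 : fd 7d 51 1d cf 92 c7
[4] 0x16->0x05 len=6 : e9 fd 7d 51 1d cf
[5] 0x0a->0x01 len=7 : cf 68 ac 11 dc 3c ac
query mem[0x0a]=0xcf, mem[0x19]=0x51, mem[0x0e]=0xdc

MEM[0x0a,0x19,0x0e] = cf 51 dc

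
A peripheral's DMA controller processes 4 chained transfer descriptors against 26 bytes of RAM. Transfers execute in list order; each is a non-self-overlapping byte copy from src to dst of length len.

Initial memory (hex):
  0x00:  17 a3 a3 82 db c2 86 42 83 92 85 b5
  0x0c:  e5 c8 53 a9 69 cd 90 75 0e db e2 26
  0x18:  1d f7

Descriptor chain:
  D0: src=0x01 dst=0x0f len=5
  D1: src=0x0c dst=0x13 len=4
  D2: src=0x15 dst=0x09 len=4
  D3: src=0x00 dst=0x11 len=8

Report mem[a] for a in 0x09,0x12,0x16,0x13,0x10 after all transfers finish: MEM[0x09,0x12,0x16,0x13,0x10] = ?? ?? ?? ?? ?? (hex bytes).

MEM[0x09,0x12,0x16,0x13,0x10] = 53 a3 c2 a3 a3

D0: mem[0x0f..0x13] <- [a3 a3 82 db c2]
D1: mem[0x13..0x16] <- [e5 c8 53 a3]
D2: mem[0x09..0x0c] <- [53 a3 26 1d]
D3: mem[0x11..0x18] <- [17 a3 a3 82 db c2 86 42]
query mem[0x09]=0x53, mem[0x12]=0xa3, mem[0x16]=0xc2, mem[0x13]=0xa3, mem[0x10]=0xa3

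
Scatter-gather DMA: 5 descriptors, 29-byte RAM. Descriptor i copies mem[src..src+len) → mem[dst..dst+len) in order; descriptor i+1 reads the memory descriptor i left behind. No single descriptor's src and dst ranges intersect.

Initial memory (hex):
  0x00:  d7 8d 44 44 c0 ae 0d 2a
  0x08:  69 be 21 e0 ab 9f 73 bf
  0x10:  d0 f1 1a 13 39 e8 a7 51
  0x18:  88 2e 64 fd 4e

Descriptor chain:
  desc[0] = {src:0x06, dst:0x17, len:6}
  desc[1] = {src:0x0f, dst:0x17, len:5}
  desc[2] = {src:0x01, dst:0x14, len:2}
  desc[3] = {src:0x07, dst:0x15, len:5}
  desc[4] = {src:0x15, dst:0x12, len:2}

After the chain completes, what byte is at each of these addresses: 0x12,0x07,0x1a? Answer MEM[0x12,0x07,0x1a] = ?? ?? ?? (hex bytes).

MEM[0x12,0x07,0x1a] = 2a 2a 1a

[0] 0x06->0x17 len=6 : 0d 2a 69 be 21 e0
[1] 0x0f->0x17 len=5 : bf d0 f1 1a 13
[2] 0x01->0x14 len=2 : 8d 44
[3] 0x07->0x15 len=5 : 2a 69 be 21 e0
[4] 0x15->0x12 len=2 : 2a 69
query mem[0x12]=0x2a, mem[0x07]=0x2a, mem[0x1a]=0x1a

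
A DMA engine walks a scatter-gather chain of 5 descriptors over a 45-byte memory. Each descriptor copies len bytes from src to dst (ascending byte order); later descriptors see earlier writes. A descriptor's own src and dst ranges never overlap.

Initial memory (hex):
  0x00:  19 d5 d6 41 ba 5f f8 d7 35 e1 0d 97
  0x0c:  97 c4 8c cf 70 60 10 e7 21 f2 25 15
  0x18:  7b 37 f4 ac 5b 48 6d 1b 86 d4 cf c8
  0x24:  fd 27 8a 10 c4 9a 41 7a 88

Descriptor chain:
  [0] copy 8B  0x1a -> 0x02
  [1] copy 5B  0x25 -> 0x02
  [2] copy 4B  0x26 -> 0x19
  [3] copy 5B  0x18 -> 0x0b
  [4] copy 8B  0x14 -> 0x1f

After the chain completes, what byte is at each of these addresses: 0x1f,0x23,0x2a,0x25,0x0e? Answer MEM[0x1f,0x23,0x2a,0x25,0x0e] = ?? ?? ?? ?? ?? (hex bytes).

#0 dst[0x02+8] := {0xf4,0xac,0x5b,0x48,0x6d,0x1b,0x86,0xd4}
#1 dst[0x02+5] := {0x27,0x8a,0x10,0xc4,0x9a}
#2 dst[0x19+4] := {0x8a,0x10,0xc4,0x9a}
#3 dst[0x0b+5] := {0x7b,0x8a,0x10,0xc4,0x9a}
#4 dst[0x1f+8] := {0x21,0xf2,0x25,0x15,0x7b,0x8a,0x10,0xc4}
query mem[0x1f]=0x21, mem[0x23]=0x7b, mem[0x2a]=0x41, mem[0x25]=0x10, mem[0x0e]=0xc4

MEM[0x1f,0x23,0x2a,0x25,0x0e] = 21 7b 41 10 c4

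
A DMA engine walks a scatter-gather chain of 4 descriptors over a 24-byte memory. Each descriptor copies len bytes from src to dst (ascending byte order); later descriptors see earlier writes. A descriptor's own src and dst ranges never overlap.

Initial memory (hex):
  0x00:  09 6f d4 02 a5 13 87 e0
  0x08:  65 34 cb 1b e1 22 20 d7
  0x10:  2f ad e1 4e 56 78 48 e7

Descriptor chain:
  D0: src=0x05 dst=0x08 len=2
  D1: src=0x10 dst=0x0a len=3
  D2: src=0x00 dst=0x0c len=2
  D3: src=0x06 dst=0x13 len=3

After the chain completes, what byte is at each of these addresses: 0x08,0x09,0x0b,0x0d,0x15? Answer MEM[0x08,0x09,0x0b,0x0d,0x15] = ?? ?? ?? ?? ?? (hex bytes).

  after D0: wrote 2B at 0x08 = 1387
  after D1: wrote 3B at 0x0a = 2fade1
  after D2: wrote 2B at 0x0c = 096f
  after D3: wrote 3B at 0x13 = 87e013
query mem[0x08]=0x13, mem[0x09]=0x87, mem[0x0b]=0xad, mem[0x0d]=0x6f, mem[0x15]=0x13

MEM[0x08,0x09,0x0b,0x0d,0x15] = 13 87 ad 6f 13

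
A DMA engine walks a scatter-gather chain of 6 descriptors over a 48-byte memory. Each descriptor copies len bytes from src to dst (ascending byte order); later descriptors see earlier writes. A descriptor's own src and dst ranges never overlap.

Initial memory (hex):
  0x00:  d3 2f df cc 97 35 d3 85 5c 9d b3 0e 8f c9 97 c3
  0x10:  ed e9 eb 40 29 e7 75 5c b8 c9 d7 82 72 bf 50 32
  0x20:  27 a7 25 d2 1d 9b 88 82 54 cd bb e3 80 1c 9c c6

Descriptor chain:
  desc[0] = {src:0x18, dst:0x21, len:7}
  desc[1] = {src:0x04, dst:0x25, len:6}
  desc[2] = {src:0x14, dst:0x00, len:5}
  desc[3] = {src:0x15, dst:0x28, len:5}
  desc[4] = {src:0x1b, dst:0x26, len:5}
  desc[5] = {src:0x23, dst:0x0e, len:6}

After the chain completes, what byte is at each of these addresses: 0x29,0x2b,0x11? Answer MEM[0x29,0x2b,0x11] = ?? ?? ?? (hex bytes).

D0: mem[0x21..0x27] <- [b8 c9 d7 82 72 bf 50]
D1: mem[0x25..0x2a] <- [97 35 d3 85 5c 9d]
D2: mem[0x00..0x04] <- [29 e7 75 5c b8]
D3: mem[0x28..0x2c] <- [e7 75 5c b8 c9]
D4: mem[0x26..0x2a] <- [82 72 bf 50 32]
D5: mem[0x0e..0x13] <- [d7 82 97 82 72 bf]
query mem[0x29]=0x50, mem[0x2b]=0xb8, mem[0x11]=0x82

MEM[0x29,0x2b,0x11] = 50 b8 82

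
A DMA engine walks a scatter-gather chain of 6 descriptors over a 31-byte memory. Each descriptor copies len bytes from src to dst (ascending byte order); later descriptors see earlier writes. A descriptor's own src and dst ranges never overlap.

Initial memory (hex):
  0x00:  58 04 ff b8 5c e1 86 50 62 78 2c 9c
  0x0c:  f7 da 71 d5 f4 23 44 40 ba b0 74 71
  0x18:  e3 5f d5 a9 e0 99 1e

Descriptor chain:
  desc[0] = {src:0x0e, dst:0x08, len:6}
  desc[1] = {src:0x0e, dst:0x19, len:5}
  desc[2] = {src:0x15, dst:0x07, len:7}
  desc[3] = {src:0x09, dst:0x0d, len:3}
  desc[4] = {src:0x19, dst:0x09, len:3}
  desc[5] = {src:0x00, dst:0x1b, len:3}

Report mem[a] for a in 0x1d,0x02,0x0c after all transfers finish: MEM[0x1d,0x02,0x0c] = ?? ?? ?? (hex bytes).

D0: mem[0x08..0x0d] <- [71 d5 f4 23 44 40]
D1: mem[0x19..0x1d] <- [71 d5 f4 23 44]
D2: mem[0x07..0x0d] <- [b0 74 71 e3 71 d5 f4]
D3: mem[0x0d..0x0f] <- [71 e3 71]
D4: mem[0x09..0x0b] <- [71 d5 f4]
D5: mem[0x1b..0x1d] <- [58 04 ff]
query mem[0x1d]=0xff, mem[0x02]=0xff, mem[0x0c]=0xd5

MEM[0x1d,0x02,0x0c] = ff ff d5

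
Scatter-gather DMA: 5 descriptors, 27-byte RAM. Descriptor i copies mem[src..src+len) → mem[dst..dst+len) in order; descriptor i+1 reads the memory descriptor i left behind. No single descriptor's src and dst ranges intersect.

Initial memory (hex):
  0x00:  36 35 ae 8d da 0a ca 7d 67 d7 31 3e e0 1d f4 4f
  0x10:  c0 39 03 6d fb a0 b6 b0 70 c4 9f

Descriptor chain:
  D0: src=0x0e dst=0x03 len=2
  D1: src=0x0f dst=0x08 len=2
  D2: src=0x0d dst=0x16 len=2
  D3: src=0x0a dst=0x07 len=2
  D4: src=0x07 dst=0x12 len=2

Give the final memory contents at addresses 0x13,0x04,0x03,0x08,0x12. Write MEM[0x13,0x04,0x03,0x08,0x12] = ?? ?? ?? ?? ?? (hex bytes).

[0] 0x0e->0x03 len=2 : f4 4f
[1] 0x0f->0x08 len=2 : 4f c0
[2] 0x0d->0x16 len=2 : 1d f4
[3] 0x0a->0x07 len=2 : 31 3e
[4] 0x07->0x12 len=2 : 31 3e
query mem[0x13]=0x3e, mem[0x04]=0x4f, mem[0x03]=0xf4, mem[0x08]=0x3e, mem[0x12]=0x31

MEM[0x13,0x04,0x03,0x08,0x12] = 3e 4f f4 3e 31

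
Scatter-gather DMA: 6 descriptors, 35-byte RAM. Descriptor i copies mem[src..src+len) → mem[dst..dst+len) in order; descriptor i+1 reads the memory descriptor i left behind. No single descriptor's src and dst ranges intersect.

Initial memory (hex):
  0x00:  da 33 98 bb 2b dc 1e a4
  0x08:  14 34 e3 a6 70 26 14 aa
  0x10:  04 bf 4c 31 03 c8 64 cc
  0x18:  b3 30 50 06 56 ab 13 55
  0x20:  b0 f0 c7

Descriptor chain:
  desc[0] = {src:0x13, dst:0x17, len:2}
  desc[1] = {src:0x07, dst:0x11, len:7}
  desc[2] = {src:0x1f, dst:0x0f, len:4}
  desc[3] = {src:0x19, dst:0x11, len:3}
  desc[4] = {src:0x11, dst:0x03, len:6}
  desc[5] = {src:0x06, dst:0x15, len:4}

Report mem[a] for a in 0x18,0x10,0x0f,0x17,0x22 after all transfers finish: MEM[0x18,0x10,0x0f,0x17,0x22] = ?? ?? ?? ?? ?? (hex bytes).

MEM[0x18,0x10,0x0f,0x17,0x22] = 34 b0 55 70 c7

D0: mem[0x17..0x18] <- [31 03]
D1: mem[0x11..0x17] <- [a4 14 34 e3 a6 70 26]
D2: mem[0x0f..0x12] <- [55 b0 f0 c7]
D3: mem[0x11..0x13] <- [30 50 06]
D4: mem[0x03..0x08] <- [30 50 06 e3 a6 70]
D5: mem[0x15..0x18] <- [e3 a6 70 34]
query mem[0x18]=0x34, mem[0x10]=0xb0, mem[0x0f]=0x55, mem[0x17]=0x70, mem[0x22]=0xc7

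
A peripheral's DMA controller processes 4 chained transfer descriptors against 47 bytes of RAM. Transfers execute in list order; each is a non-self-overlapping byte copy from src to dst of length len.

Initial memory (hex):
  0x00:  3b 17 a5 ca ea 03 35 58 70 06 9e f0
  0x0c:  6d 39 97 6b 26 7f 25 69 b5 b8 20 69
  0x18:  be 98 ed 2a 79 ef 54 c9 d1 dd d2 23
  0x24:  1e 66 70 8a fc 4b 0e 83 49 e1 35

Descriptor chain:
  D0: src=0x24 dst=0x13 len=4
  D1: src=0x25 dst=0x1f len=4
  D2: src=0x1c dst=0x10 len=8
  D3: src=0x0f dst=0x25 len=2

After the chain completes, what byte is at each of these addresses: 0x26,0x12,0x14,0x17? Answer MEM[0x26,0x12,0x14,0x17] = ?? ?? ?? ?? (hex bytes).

[0] 0x24->0x13 len=4 : 1e 66 70 8a
[1] 0x25->0x1f len=4 : 66 70 8a fc
[2] 0x1c->0x10 len=8 : 79 ef 54 66 70 8a fc 23
[3] 0x0f->0x25 len=2 : 6b 79
query mem[0x26]=0x79, mem[0x12]=0x54, mem[0x14]=0x70, mem[0x17]=0x23

MEM[0x26,0x12,0x14,0x17] = 79 54 70 23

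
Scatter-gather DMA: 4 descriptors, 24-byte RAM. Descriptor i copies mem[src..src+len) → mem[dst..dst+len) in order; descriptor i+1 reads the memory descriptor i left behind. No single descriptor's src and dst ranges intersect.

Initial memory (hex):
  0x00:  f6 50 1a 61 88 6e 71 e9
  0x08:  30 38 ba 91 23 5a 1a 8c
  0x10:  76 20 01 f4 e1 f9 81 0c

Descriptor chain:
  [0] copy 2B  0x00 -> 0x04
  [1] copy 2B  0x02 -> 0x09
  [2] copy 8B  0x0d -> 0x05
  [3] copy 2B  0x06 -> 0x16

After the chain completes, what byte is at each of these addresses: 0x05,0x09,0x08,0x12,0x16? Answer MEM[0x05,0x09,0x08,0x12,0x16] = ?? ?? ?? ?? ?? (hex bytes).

MEM[0x05,0x09,0x08,0x12,0x16] = 5a 20 76 01 1a

D0: mem[0x04..0x05] <- [f6 50]
D1: mem[0x09..0x0a] <- [1a 61]
D2: mem[0x05..0x0c] <- [5a 1a 8c 76 20 01 f4 e1]
D3: mem[0x16..0x17] <- [1a 8c]
query mem[0x05]=0x5a, mem[0x09]=0x20, mem[0x08]=0x76, mem[0x12]=0x01, mem[0x16]=0x1a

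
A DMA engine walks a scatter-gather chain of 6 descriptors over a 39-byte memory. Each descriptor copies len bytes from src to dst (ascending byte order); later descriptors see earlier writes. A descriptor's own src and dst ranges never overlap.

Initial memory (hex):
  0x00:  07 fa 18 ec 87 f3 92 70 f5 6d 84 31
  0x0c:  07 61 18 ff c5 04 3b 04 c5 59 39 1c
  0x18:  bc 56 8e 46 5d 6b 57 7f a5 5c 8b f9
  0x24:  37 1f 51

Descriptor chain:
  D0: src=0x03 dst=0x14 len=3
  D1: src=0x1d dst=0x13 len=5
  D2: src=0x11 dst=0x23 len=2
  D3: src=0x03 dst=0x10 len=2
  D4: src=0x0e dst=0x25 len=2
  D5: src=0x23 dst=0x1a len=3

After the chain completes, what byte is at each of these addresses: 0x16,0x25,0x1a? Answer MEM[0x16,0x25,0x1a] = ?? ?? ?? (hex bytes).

D0: mem[0x14..0x16] <- [ec 87 f3]
D1: mem[0x13..0x17] <- [6b 57 7f a5 5c]
D2: mem[0x23..0x24] <- [04 3b]
D3: mem[0x10..0x11] <- [ec 87]
D4: mem[0x25..0x26] <- [18 ff]
D5: mem[0x1a..0x1c] <- [04 3b 18]
query mem[0x16]=0xa5, mem[0x25]=0x18, mem[0x1a]=0x04

MEM[0x16,0x25,0x1a] = a5 18 04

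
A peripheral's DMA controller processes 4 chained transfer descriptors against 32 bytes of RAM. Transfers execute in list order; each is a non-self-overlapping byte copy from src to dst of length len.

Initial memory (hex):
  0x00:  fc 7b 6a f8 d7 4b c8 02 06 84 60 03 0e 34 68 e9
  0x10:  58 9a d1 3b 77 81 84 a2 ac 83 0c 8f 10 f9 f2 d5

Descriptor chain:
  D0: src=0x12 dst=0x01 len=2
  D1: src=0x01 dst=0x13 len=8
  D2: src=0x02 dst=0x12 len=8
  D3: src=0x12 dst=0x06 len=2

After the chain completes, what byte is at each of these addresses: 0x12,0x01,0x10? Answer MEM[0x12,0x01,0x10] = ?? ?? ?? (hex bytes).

#0 dst[0x01+2] := {0xd1,0x3b}
#1 dst[0x13+8] := {0xd1,0x3b,0xf8,0xd7,0x4b,0xc8,0x02,0x06}
#2 dst[0x12+8] := {0x3b,0xf8,0xd7,0x4b,0xc8,0x02,0x06,0x84}
#3 dst[0x06+2] := {0x3b,0xf8}
query mem[0x12]=0x3b, mem[0x01]=0xd1, mem[0x10]=0x58

MEM[0x12,0x01,0x10] = 3b d1 58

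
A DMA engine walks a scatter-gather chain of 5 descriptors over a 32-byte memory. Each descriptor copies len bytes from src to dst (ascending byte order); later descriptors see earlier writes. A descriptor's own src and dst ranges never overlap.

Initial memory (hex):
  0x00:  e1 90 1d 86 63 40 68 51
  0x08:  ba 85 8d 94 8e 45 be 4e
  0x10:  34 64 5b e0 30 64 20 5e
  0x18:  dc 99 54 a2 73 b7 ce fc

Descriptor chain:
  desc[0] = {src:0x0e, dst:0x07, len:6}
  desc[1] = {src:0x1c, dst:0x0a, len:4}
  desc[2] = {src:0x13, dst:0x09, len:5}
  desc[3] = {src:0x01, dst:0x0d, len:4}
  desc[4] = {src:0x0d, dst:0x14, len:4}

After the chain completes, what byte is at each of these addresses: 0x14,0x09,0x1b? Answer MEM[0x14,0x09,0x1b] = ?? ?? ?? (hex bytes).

D0: mem[0x07..0x0c] <- [be 4e 34 64 5b e0]
D1: mem[0x0a..0x0d] <- [73 b7 ce fc]
D2: mem[0x09..0x0d] <- [e0 30 64 20 5e]
D3: mem[0x0d..0x10] <- [90 1d 86 63]
D4: mem[0x14..0x17] <- [90 1d 86 63]
query mem[0x14]=0x90, mem[0x09]=0xe0, mem[0x1b]=0xa2

MEM[0x14,0x09,0x1b] = 90 e0 a2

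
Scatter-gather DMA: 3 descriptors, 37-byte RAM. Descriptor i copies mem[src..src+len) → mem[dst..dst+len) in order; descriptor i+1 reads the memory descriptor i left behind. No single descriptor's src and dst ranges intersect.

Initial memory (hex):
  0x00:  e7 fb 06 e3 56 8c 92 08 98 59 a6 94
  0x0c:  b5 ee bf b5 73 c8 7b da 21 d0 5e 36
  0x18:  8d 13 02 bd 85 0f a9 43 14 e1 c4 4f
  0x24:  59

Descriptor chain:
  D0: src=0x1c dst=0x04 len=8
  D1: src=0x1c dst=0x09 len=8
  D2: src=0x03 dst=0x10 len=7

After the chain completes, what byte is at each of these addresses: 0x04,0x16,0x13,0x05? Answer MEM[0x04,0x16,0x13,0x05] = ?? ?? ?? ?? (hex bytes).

#0 dst[0x04+8] := {0x85,0x0f,0xa9,0x43,0x14,0xe1,0xc4,0x4f}
#1 dst[0x09+8] := {0x85,0x0f,0xa9,0x43,0x14,0xe1,0xc4,0x4f}
#2 dst[0x10+7] := {0xe3,0x85,0x0f,0xa9,0x43,0x14,0x85}
query mem[0x04]=0x85, mem[0x16]=0x85, mem[0x13]=0xa9, mem[0x05]=0x0f

MEM[0x04,0x16,0x13,0x05] = 85 85 a9 0f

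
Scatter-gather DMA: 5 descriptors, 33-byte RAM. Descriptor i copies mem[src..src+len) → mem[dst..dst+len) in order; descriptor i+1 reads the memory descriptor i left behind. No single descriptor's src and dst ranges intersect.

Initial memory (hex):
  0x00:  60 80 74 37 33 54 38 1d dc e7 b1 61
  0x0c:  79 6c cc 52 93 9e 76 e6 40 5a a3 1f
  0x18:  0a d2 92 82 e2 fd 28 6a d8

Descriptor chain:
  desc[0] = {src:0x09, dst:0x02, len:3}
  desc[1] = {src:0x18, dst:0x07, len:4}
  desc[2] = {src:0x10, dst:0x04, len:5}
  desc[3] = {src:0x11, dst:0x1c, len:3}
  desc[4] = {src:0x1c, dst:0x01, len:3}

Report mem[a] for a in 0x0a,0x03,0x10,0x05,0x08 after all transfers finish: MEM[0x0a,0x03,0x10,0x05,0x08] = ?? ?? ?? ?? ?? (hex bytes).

MEM[0x0a,0x03,0x10,0x05,0x08] = 82 e6 93 9e 40

  after D0: wrote 3B at 0x02 = e7b161
  after D1: wrote 4B at 0x07 = 0ad29282
  after D2: wrote 5B at 0x04 = 939e76e640
  after D3: wrote 3B at 0x1c = 9e76e6
  after D4: wrote 3B at 0x01 = 9e76e6
query mem[0x0a]=0x82, mem[0x03]=0xe6, mem[0x10]=0x93, mem[0x05]=0x9e, mem[0x08]=0x40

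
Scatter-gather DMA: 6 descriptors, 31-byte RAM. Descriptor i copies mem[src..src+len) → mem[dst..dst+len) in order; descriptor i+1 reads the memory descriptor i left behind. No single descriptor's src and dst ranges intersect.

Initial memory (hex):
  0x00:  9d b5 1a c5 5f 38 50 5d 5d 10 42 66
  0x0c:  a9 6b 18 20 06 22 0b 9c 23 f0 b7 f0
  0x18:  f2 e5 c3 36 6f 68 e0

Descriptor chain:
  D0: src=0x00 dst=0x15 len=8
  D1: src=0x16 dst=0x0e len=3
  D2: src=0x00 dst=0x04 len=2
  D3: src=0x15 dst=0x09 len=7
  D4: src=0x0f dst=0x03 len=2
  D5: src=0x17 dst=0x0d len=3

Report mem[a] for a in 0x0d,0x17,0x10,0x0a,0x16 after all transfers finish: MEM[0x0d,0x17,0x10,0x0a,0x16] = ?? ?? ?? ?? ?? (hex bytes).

D0: mem[0x15..0x1c] <- [9d b5 1a c5 5f 38 50 5d]
D1: mem[0x0e..0x10] <- [b5 1a c5]
D2: mem[0x04..0x05] <- [9d b5]
D3: mem[0x09..0x0f] <- [9d b5 1a c5 5f 38 50]
D4: mem[0x03..0x04] <- [50 c5]
D5: mem[0x0d..0x0f] <- [1a c5 5f]
query mem[0x0d]=0x1a, mem[0x17]=0x1a, mem[0x10]=0xc5, mem[0x0a]=0xb5, mem[0x16]=0xb5

MEM[0x0d,0x17,0x10,0x0a,0x16] = 1a 1a c5 b5 b5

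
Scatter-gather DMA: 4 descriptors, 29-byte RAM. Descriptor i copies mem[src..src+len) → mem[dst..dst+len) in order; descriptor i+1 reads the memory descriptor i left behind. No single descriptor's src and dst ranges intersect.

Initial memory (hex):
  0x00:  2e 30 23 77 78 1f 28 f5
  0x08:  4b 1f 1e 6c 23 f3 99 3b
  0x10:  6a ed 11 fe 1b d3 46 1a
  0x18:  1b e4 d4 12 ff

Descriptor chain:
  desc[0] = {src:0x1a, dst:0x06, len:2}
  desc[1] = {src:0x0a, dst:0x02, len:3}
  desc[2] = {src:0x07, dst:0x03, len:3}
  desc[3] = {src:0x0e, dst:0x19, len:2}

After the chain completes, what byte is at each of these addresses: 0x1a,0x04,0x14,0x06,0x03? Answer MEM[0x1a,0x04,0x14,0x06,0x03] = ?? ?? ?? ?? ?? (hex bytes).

MEM[0x1a,0x04,0x14,0x06,0x03] = 3b 4b 1b d4 12

D0: mem[0x06..0x07] <- [d4 12]
D1: mem[0x02..0x04] <- [1e 6c 23]
D2: mem[0x03..0x05] <- [12 4b 1f]
D3: mem[0x19..0x1a] <- [99 3b]
query mem[0x1a]=0x3b, mem[0x04]=0x4b, mem[0x14]=0x1b, mem[0x06]=0xd4, mem[0x03]=0x12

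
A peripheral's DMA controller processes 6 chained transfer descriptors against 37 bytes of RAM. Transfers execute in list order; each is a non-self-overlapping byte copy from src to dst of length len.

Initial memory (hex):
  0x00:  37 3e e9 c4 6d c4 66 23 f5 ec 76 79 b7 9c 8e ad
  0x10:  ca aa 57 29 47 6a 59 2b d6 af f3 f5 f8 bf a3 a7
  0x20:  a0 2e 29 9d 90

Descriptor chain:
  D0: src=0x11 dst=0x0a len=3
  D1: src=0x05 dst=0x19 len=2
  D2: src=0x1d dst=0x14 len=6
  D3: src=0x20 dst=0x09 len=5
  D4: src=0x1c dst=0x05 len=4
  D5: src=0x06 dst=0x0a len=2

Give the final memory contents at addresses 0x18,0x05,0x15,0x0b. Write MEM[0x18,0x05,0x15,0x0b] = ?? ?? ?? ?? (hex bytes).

D0: mem[0x0a..0x0c] <- [aa 57 29]
D1: mem[0x19..0x1a] <- [c4 66]
D2: mem[0x14..0x19] <- [bf a3 a7 a0 2e 29]
D3: mem[0x09..0x0d] <- [a0 2e 29 9d 90]
D4: mem[0x05..0x08] <- [f8 bf a3 a7]
D5: mem[0x0a..0x0b] <- [bf a3]
query mem[0x18]=0x2e, mem[0x05]=0xf8, mem[0x15]=0xa3, mem[0x0b]=0xa3

MEM[0x18,0x05,0x15,0x0b] = 2e f8 a3 a3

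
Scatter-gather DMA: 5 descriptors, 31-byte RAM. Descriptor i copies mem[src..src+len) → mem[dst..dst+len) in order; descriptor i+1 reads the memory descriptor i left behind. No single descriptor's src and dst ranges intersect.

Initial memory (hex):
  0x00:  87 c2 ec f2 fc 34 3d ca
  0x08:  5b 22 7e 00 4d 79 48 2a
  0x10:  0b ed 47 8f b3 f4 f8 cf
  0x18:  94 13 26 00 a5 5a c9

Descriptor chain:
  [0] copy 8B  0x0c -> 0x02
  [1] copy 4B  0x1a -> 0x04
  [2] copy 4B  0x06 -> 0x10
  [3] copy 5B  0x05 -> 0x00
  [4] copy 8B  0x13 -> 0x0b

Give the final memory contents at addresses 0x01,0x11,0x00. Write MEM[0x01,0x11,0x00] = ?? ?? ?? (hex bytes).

MEM[0x01,0x11,0x00] = a5 13 00

#0 dst[0x02+8] := {0x4d,0x79,0x48,0x2a,0x0b,0xed,0x47,0x8f}
#1 dst[0x04+4] := {0x26,0x00,0xa5,0x5a}
#2 dst[0x10+4] := {0xa5,0x5a,0x47,0x8f}
#3 dst[0x00+5] := {0x00,0xa5,0x5a,0x47,0x8f}
#4 dst[0x0b+8] := {0x8f,0xb3,0xf4,0xf8,0xcf,0x94,0x13,0x26}
query mem[0x01]=0xa5, mem[0x11]=0x13, mem[0x00]=0x00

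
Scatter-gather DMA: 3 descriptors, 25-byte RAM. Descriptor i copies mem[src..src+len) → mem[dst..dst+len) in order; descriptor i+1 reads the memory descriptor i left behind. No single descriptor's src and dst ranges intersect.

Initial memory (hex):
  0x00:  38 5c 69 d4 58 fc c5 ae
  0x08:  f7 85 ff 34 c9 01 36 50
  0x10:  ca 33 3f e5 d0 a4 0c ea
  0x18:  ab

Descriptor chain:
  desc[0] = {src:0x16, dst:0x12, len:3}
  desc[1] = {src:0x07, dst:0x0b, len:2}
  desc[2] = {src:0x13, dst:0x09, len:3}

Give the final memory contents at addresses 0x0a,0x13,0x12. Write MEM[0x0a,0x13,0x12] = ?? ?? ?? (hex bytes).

MEM[0x0a,0x13,0x12] = ab ea 0c

D0: mem[0x12..0x14] <- [0c ea ab]
D1: mem[0x0b..0x0c] <- [ae f7]
D2: mem[0x09..0x0b] <- [ea ab a4]
query mem[0x0a]=0xab, mem[0x13]=0xea, mem[0x12]=0x0c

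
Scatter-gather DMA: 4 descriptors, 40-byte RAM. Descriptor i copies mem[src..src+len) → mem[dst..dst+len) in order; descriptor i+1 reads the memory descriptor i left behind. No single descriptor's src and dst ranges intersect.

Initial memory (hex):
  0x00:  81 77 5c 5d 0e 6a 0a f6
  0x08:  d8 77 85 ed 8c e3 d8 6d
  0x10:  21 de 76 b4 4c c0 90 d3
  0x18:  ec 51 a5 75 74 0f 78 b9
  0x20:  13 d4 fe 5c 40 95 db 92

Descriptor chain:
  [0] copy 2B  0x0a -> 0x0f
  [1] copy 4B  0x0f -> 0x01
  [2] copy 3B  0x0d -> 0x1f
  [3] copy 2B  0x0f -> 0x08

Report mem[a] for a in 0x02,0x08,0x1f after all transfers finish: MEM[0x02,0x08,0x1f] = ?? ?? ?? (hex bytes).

D0: mem[0x0f..0x10] <- [85 ed]
D1: mem[0x01..0x04] <- [85 ed de 76]
D2: mem[0x1f..0x21] <- [e3 d8 85]
D3: mem[0x08..0x09] <- [85 ed]
query mem[0x02]=0xed, mem[0x08]=0x85, mem[0x1f]=0xe3

MEM[0x02,0x08,0x1f] = ed 85 e3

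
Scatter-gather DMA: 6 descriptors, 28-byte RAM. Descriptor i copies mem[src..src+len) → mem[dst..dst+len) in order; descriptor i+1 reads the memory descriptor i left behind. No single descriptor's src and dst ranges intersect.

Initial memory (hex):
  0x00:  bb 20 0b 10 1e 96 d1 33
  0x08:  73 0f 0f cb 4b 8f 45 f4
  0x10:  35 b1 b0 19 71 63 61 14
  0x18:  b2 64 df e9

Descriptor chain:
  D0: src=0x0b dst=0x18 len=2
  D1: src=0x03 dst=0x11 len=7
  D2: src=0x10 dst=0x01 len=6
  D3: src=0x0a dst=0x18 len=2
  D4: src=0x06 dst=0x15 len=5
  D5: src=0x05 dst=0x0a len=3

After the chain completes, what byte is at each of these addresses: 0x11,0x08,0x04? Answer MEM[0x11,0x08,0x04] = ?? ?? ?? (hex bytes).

#0 dst[0x18+2] := {0xcb,0x4b}
#1 dst[0x11+7] := {0x10,0x1e,0x96,0xd1,0x33,0x73,0x0f}
#2 dst[0x01+6] := {0x35,0x10,0x1e,0x96,0xd1,0x33}
#3 dst[0x18+2] := {0x0f,0xcb}
#4 dst[0x15+5] := {0x33,0x33,0x73,0x0f,0x0f}
#5 dst[0x0a+3] := {0xd1,0x33,0x33}
query mem[0x11]=0x10, mem[0x08]=0x73, mem[0x04]=0x96

MEM[0x11,0x08,0x04] = 10 73 96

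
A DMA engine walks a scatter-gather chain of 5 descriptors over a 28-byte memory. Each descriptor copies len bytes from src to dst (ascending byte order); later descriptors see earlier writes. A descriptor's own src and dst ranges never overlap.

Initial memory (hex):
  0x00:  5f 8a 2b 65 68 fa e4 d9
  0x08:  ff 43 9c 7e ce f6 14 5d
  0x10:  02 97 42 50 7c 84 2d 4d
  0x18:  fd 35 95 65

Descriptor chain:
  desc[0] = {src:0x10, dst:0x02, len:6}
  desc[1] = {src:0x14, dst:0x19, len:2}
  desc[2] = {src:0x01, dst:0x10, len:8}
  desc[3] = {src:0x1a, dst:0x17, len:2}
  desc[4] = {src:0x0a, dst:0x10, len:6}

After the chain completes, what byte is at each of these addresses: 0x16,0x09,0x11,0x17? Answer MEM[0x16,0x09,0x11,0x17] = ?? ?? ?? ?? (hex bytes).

[0] 0x10->0x02 len=6 : 02 97 42 50 7c 84
[1] 0x14->0x19 len=2 : 7c 84
[2] 0x01->0x10 len=8 : 8a 02 97 42 50 7c 84 ff
[3] 0x1a->0x17 len=2 : 84 65
[4] 0x0a->0x10 len=6 : 9c 7e ce f6 14 5d
query mem[0x16]=0x84, mem[0x09]=0x43, mem[0x11]=0x7e, mem[0x17]=0x84

MEM[0x16,0x09,0x11,0x17] = 84 43 7e 84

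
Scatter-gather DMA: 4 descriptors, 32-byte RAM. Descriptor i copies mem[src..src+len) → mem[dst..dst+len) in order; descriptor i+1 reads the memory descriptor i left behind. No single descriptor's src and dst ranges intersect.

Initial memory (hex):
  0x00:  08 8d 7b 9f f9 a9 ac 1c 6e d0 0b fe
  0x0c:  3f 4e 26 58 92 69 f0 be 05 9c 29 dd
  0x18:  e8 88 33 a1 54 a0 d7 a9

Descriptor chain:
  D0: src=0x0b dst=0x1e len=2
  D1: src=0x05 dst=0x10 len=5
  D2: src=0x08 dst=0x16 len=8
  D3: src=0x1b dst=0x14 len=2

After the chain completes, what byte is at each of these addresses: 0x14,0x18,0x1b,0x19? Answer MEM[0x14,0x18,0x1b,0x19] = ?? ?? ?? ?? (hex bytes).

D0: mem[0x1e..0x1f] <- [fe 3f]
D1: mem[0x10..0x14] <- [a9 ac 1c 6e d0]
D2: mem[0x16..0x1d] <- [6e d0 0b fe 3f 4e 26 58]
D3: mem[0x14..0x15] <- [4e 26]
query mem[0x14]=0x4e, mem[0x18]=0x0b, mem[0x1b]=0x4e, mem[0x19]=0xfe

MEM[0x14,0x18,0x1b,0x19] = 4e 0b 4e fe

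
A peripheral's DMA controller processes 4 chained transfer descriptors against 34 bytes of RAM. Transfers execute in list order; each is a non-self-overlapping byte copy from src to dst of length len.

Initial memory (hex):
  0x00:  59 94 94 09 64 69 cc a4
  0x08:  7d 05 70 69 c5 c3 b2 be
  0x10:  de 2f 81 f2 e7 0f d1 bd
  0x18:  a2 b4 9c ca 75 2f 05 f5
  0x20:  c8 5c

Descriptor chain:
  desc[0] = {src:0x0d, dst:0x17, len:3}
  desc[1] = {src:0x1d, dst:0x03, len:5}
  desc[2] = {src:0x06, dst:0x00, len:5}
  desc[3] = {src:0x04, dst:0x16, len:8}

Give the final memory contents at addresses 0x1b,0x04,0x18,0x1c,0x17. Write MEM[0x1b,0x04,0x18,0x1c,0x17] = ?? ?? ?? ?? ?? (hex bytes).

MEM[0x1b,0x04,0x18,0x1c,0x17] = 05 70 c8 70 f5

D0: mem[0x17..0x19] <- [c3 b2 be]
D1: mem[0x03..0x07] <- [2f 05 f5 c8 5c]
D2: mem[0x00..0x04] <- [c8 5c 7d 05 70]
D3: mem[0x16..0x1d] <- [70 f5 c8 5c 7d 05 70 69]
query mem[0x1b]=0x05, mem[0x04]=0x70, mem[0x18]=0xc8, mem[0x1c]=0x70, mem[0x17]=0xf5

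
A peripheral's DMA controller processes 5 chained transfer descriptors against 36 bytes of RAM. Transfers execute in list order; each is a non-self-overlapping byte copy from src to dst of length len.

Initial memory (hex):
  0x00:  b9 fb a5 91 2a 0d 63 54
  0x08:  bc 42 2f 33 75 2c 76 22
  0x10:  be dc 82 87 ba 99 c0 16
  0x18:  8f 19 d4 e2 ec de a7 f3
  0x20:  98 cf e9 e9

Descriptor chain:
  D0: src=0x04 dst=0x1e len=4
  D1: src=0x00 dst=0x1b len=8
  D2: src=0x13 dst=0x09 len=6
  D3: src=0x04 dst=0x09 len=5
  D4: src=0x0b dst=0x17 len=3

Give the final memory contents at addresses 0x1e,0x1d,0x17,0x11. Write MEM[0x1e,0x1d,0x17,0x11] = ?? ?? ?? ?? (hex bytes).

MEM[0x1e,0x1d,0x17,0x11] = 91 a5 63 dc

D0: mem[0x1e..0x21] <- [2a 0d 63 54]
D1: mem[0x1b..0x22] <- [b9 fb a5 91 2a 0d 63 54]
D2: mem[0x09..0x0e] <- [87 ba 99 c0 16 8f]
D3: mem[0x09..0x0d] <- [2a 0d 63 54 bc]
D4: mem[0x17..0x19] <- [63 54 bc]
query mem[0x1e]=0x91, mem[0x1d]=0xa5, mem[0x17]=0x63, mem[0x11]=0xdc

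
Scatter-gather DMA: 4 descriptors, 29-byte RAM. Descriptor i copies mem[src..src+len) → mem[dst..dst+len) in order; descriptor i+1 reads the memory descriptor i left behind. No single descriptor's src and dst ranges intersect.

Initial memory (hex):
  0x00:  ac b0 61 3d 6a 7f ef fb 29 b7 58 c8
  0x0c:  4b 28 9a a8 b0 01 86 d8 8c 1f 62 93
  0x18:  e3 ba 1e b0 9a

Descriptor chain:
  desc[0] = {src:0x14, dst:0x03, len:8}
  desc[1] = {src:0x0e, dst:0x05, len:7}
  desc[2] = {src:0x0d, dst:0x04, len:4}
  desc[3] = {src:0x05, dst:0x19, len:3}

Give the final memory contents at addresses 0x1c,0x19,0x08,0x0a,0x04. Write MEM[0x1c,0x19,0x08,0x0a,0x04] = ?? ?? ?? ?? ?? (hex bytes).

#0 dst[0x03+8] := {0x8c,0x1f,0x62,0x93,0xe3,0xba,0x1e,0xb0}
#1 dst[0x05+7] := {0x9a,0xa8,0xb0,0x01,0x86,0xd8,0x8c}
#2 dst[0x04+4] := {0x28,0x9a,0xa8,0xb0}
#3 dst[0x19+3] := {0x9a,0xa8,0xb0}
query mem[0x1c]=0x9a, mem[0x19]=0x9a, mem[0x08]=0x01, mem[0x0a]=0xd8, mem[0x04]=0x28

MEM[0x1c,0x19,0x08,0x0a,0x04] = 9a 9a 01 d8 28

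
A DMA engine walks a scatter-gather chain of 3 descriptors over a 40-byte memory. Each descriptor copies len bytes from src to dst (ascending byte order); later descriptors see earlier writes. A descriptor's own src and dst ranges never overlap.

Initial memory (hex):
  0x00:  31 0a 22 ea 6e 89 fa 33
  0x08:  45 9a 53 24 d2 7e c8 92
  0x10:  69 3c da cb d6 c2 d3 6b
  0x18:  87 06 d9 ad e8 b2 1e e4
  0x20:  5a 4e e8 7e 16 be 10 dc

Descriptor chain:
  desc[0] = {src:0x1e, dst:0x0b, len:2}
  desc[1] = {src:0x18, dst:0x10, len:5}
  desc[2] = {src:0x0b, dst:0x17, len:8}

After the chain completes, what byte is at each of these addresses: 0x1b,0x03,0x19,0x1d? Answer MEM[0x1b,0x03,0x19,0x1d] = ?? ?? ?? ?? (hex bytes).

D0: mem[0x0b..0x0c] <- [1e e4]
D1: mem[0x10..0x14] <- [87 06 d9 ad e8]
D2: mem[0x17..0x1e] <- [1e e4 7e c8 92 87 06 d9]
query mem[0x1b]=0x92, mem[0x03]=0xea, mem[0x19]=0x7e, mem[0x1d]=0x06

MEM[0x1b,0x03,0x19,0x1d] = 92 ea 7e 06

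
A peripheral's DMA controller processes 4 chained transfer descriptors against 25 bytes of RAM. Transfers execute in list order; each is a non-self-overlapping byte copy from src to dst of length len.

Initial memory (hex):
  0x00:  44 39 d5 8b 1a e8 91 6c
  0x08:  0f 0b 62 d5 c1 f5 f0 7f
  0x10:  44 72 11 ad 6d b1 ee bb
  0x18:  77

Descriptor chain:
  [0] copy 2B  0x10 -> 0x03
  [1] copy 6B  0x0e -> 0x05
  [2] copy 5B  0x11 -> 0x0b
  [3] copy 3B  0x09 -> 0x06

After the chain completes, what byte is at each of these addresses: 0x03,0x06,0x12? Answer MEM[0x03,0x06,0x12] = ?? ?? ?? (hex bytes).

MEM[0x03,0x06,0x12] = 44 11 11

  after D0: wrote 2B at 0x03 = 4472
  after D1: wrote 6B at 0x05 = f07f447211ad
  after D2: wrote 5B at 0x0b = 7211ad6db1
  after D3: wrote 3B at 0x06 = 11ad72
query mem[0x03]=0x44, mem[0x06]=0x11, mem[0x12]=0x11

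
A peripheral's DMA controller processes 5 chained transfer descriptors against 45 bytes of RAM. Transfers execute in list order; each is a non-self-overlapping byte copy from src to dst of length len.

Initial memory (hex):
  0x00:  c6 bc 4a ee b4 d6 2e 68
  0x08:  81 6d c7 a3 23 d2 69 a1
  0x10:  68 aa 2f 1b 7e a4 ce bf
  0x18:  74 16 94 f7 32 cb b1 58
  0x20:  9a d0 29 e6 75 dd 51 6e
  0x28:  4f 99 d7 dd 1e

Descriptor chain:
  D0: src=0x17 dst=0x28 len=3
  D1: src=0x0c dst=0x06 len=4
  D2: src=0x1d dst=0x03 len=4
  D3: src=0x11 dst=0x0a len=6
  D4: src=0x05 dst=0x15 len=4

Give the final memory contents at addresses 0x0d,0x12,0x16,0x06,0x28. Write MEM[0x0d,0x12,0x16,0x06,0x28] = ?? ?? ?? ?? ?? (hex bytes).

MEM[0x0d,0x12,0x16,0x06,0x28] = 7e 2f 9a 9a bf

[0] 0x17->0x28 len=3 : bf 74 16
[1] 0x0c->0x06 len=4 : 23 d2 69 a1
[2] 0x1d->0x03 len=4 : cb b1 58 9a
[3] 0x11->0x0a len=6 : aa 2f 1b 7e a4 ce
[4] 0x05->0x15 len=4 : 58 9a d2 69
query mem[0x0d]=0x7e, mem[0x12]=0x2f, mem[0x16]=0x9a, mem[0x06]=0x9a, mem[0x28]=0xbf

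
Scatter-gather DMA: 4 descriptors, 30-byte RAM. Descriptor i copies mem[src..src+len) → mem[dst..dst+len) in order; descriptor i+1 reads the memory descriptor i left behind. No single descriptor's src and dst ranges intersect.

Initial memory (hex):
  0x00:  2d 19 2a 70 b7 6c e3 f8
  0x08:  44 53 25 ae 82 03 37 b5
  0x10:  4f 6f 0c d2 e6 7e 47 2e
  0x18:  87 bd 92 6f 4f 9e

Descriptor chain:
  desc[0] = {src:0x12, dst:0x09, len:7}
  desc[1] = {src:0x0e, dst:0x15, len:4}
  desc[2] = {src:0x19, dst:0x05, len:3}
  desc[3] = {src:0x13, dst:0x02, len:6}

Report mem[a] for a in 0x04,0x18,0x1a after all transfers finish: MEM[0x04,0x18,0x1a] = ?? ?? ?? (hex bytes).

#0 dst[0x09+7] := {0x0c,0xd2,0xe6,0x7e,0x47,0x2e,0x87}
#1 dst[0x15+4] := {0x2e,0x87,0x4f,0x6f}
#2 dst[0x05+3] := {0xbd,0x92,0x6f}
#3 dst[0x02+6] := {0xd2,0xe6,0x2e,0x87,0x4f,0x6f}
query mem[0x04]=0x2e, mem[0x18]=0x6f, mem[0x1a]=0x92

MEM[0x04,0x18,0x1a] = 2e 6f 92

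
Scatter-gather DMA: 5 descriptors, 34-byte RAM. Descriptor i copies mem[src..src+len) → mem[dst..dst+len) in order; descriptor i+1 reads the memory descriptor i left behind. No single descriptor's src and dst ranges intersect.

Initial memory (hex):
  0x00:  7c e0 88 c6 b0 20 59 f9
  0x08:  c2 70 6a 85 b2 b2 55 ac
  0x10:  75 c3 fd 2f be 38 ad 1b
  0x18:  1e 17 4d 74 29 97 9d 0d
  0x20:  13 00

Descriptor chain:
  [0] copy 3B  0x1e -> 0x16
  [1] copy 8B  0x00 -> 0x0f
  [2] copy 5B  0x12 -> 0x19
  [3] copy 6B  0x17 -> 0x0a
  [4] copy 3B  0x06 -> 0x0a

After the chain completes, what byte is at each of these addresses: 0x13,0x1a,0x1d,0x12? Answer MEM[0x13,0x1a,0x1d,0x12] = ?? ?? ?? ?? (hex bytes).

MEM[0x13,0x1a,0x1d,0x12] = b0 b0 f9 c6

D0: mem[0x16..0x18] <- [9d 0d 13]
D1: mem[0x0f..0x16] <- [7c e0 88 c6 b0 20 59 f9]
D2: mem[0x19..0x1d] <- [c6 b0 20 59 f9]
D3: mem[0x0a..0x0f] <- [0d 13 c6 b0 20 59]
D4: mem[0x0a..0x0c] <- [59 f9 c2]
query mem[0x13]=0xb0, mem[0x1a]=0xb0, mem[0x1d]=0xf9, mem[0x12]=0xc6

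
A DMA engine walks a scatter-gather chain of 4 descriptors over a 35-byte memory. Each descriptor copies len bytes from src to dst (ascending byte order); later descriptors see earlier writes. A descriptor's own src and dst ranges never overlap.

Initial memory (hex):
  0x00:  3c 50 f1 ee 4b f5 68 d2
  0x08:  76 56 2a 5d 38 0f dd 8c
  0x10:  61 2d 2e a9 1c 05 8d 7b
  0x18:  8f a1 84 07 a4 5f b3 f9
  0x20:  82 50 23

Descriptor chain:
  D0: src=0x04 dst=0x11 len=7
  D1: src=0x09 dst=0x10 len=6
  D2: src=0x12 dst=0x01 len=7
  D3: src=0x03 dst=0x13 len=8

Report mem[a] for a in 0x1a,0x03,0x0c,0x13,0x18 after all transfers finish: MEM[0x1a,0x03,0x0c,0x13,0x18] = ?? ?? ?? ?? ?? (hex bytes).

  after D0: wrote 7B at 0x11 = 4bf568d276562a
  after D1: wrote 6B at 0x10 = 562a5d380fdd
  after D2: wrote 7B at 0x01 = 5d380fdd562a8f
  after D3: wrote 8B at 0x13 = 0fdd562a8f76562a
query mem[0x1a]=0x2a, mem[0x03]=0x0f, mem[0x0c]=0x38, mem[0x13]=0x0f, mem[0x18]=0x76

MEM[0x1a,0x03,0x0c,0x13,0x18] = 2a 0f 38 0f 76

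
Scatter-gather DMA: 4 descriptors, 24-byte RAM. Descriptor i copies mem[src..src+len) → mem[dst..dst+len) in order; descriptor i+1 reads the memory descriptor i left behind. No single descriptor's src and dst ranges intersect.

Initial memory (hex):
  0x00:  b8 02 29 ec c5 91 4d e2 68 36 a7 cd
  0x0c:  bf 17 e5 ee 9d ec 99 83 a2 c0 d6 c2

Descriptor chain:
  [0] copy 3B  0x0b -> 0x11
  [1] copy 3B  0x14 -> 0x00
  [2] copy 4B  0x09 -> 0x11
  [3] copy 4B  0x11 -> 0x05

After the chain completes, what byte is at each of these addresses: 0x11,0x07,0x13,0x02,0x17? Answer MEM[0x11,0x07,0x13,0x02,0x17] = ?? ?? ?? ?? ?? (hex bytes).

  after D0: wrote 3B at 0x11 = cdbf17
  after D1: wrote 3B at 0x00 = a2c0d6
  after D2: wrote 4B at 0x11 = 36a7cdbf
  after D3: wrote 4B at 0x05 = 36a7cdbf
query mem[0x11]=0x36, mem[0x07]=0xcd, mem[0x13]=0xcd, mem[0x02]=0xd6, mem[0x17]=0xc2

MEM[0x11,0x07,0x13,0x02,0x17] = 36 cd cd d6 c2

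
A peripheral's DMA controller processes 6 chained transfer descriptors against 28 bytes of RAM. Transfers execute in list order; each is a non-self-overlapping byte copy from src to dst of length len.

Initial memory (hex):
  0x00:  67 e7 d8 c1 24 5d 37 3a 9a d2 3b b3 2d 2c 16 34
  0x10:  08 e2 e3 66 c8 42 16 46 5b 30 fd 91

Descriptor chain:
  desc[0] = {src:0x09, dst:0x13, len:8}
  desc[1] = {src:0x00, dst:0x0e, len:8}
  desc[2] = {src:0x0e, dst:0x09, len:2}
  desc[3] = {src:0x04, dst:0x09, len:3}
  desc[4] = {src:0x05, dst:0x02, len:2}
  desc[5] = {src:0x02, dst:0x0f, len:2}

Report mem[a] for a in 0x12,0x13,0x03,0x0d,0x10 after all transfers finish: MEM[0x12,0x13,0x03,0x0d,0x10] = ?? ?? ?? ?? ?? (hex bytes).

D0: mem[0x13..0x1a] <- [d2 3b b3 2d 2c 16 34 08]
D1: mem[0x0e..0x15] <- [67 e7 d8 c1 24 5d 37 3a]
D2: mem[0x09..0x0a] <- [67 e7]
D3: mem[0x09..0x0b] <- [24 5d 37]
D4: mem[0x02..0x03] <- [5d 37]
D5: mem[0x0f..0x10] <- [5d 37]
query mem[0x12]=0x24, mem[0x13]=0x5d, mem[0x03]=0x37, mem[0x0d]=0x2c, mem[0x10]=0x37

MEM[0x12,0x13,0x03,0x0d,0x10] = 24 5d 37 2c 37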